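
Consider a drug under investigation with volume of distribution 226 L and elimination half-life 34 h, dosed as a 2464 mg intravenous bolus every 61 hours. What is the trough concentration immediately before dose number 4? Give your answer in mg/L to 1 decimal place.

f = (1/2)^(τ/t½) = (1/2)^(61/34) ≈ 0.2883.
C₀ = D/Vd = 2464/226 ≈ 10.903 mg/L.
Before the 4th dose, 3 doses have been given. Superposition: Cmin = C₀·(f + f² + … + f^3).
≈ 10.903 × (0.2883 + 0.0831 + 0.0240) ≈ 10.903 × 0.3954 ≈ 4.311 mg/L.

4.3 mg/L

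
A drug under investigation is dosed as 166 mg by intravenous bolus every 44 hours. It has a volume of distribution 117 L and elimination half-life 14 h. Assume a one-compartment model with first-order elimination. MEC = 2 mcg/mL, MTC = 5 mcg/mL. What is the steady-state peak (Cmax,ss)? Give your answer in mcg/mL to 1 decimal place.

τ/t½ = 44/14 ≈ 3.1429, so fraction remaining f = (1/2)^(44/14) ≈ 0.1132.
At steady state, accumulation factor R = 1/(1 − e^(−kτ)) ≈ 1.1276.
Single-dose peak C₀ = D/Vd = 166/117 ≈ 1.419 mcg/mL.
Steady-state peak Cmax,ss = C₀·R ≈ 1.419 × 1.1276 ≈ 1.600 mcg/mL.
Peak 1.6 mcg/mL vs MTC 5 mcg/mL: below toxic threshold.

1.6 mcg/mL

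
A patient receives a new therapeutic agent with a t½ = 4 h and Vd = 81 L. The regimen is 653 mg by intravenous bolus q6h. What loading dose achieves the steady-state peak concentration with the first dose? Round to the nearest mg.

1010 mg

f = (1/2)^(6/4) ≈ 0.353553; accumulation ratio R = 1/(1−f) ≈ 1.54692.
Loading dose to hit Cmax,ss on first dose: D_load = D_maint·R ≈ 653 × 1.54692 ≈ 1010.14 mg.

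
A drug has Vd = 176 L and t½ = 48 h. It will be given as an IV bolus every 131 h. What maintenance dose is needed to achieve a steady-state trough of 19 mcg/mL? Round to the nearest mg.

τ/t½ = 131/48 ≈ 2.7292, so f = (1/2)^(131/48) ≈ 0.150813.
Cmin,ss = (D/Vd)·f/(1−f), so D = Cmin,ss·Vd·(1−f)/f.
D = 19 × 176 × (1−f)/f ≈ 19 × 176 × 5.63073 ≈ 18829.16 mg.

18829 mg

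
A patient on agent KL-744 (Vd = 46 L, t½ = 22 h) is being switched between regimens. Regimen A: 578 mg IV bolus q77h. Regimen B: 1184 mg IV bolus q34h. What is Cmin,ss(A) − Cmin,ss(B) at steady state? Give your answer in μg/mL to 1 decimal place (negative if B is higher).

-12.2 μg/mL

Regimen A: f = (1/2)^(77/22) ≈ 0.0884; Cmin,ss = (578/46)·f/(1−f) ≈ 1.218 μg/mL.
Regimen B: f = (1/2)^(34/22) ≈ 0.3426; Cmin,ss = (1184/46)·f/(1−f) ≈ 13.414 μg/mL.
Difference ≈ 1.218 − 13.414 ≈ -12.196 μg/mL.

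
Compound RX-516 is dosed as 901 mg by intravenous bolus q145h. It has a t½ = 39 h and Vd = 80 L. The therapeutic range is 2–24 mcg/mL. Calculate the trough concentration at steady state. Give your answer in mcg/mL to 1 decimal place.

0.9 mcg/mL

Over one 145-h interval, 145/39 ≈ 3.7179 half-lives elapse, leaving f ≈ 0.0760 of each dose.
At steady state, accumulation factor R = 1/(1 − e^(−kτ)) ≈ 1.0823.
Each bolus raises the concentration by D/Vd = 901/80 ≈ 11.262 mcg/mL.
Cmax,ss = C₀/(1 − f) ≈ 11.262/0.9240 ≈ 12.188 mcg/mL.
One interval later, Cmin,ss = Cmax,ss·e^(−kτ) ≈ 12.188 × 0.0760 ≈ 0.926 mcg/mL.
Trough 0.9 mcg/mL vs MEC 2 mcg/mL: subtherapeutic.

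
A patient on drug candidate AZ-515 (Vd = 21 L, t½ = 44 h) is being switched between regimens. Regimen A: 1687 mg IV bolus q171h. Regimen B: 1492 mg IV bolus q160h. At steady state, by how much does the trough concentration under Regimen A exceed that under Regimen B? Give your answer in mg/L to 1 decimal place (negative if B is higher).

Regimen A: f = (1/2)^(171/44) ≈ 0.0676; Cmin,ss = (1687/21)·f/(1−f) ≈ 5.824 mg/L.
Regimen B: f = (1/2)^(160/44) ≈ 0.0804; Cmin,ss = (1492/21)·f/(1−f) ≈ 6.212 mg/L.
Difference ≈ 5.824 − 6.212 ≈ -0.388 mg/L.

-0.4 mg/L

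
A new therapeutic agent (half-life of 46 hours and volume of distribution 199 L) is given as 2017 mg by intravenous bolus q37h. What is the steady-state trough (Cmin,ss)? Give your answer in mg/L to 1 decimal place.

τ/t½ = 37/46 ≈ 0.80435, so fraction remaining f = (1/2)^(37/46) ≈ 0.5726.
Accumulation ratio R = 1/(1 − f) ≈ 1/0.4274 ≈ 2.3397.
Each bolus raises the concentration by D/Vd = 2017/199 ≈ 10.136 mg/L.
Steady-state peak Cmax,ss = C₀·R ≈ 10.136 × 2.3397 ≈ 23.715 mg/L.
Steady-state trough Cmin,ss = Cmax,ss·f ≈ 23.715 × 0.5726 ≈ 13.579 mg/L.

13.6 mg/L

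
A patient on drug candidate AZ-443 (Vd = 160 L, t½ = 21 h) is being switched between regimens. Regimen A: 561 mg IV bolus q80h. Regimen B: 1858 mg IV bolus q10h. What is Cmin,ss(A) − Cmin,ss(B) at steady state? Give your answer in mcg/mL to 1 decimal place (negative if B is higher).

Regimen A: f = (1/2)^(80/21) ≈ 0.0713; Cmin,ss = (561/160)·f/(1−f) ≈ 0.269 mcg/mL.
Regimen B: f = (1/2)^(10/21) ≈ 0.7189; Cmin,ss = (1858/160)·f/(1−f) ≈ 29.698 mcg/mL.
Difference ≈ 0.269 − 29.698 ≈ -29.429 mcg/mL.

-29.4 mcg/mL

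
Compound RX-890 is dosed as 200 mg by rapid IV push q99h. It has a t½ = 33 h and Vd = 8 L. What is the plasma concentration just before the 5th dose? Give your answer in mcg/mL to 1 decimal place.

f = (1/2)^(τ/t½) = (1/2)^(99/33) ≈ 0.1250.
C₀ = D/Vd = 200/8 ≈ 25.000 mcg/mL.
Before the 5th dose, 4 doses have been given. Superposition: Cmin = C₀·(f + f² + … + f^4).
≈ 25.000 × (0.1250 + 0.0156 + 0.0020 + 0.0002) ≈ 25.000 × 0.1428 ≈ 3.570 mcg/mL.

3.6 mcg/mL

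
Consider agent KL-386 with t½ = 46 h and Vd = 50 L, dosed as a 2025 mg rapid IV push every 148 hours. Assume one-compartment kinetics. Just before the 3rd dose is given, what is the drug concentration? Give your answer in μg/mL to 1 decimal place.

4.8 μg/mL

f = (1/2)^(τ/t½) = (1/2)^(148/46) ≈ 0.1075.
C₀ = D/Vd = 2025/50 ≈ 40.500 μg/mL.
Before the 3rd dose, 2 doses have been given. Superposition: Cmin = C₀·(f + f²).
≈ 40.500 × (0.1075 + 0.0116) ≈ 40.500 × 0.1191 ≈ 4.824 μg/mL.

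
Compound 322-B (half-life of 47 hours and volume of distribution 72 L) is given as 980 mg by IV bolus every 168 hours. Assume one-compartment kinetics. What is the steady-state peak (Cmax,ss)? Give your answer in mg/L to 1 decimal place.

Over one 168-h interval, 168/47 ≈ 3.5745 half-lives elapse, leaving f ≈ 0.0839 of each dose.
At steady state, accumulation factor R = 1/(1 − e^(−kτ)) ≈ 1.0916.
Single-dose peak C₀ = D/Vd = 980/72 ≈ 13.611 mg/L.
Steady-state peak Cmax,ss = C₀·R ≈ 13.611 × 1.0916 ≈ 14.858 mg/L.

14.9 mg/L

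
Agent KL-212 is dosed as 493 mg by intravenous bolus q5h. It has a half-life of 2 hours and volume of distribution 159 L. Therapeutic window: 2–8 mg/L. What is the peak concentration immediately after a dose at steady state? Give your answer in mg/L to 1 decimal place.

3.8 mg/L

Over one 5-h interval, 5/2 ≈ 2.5 half-lives elapse, leaving f ≈ 0.1768 of each dose.
At steady state, accumulation factor R = 1/(1 − e^(−kτ)) ≈ 1.2148.
Each bolus raises the concentration by D/Vd = 493/159 ≈ 3.101 mg/L.
Steady-state peak Cmax,ss = C₀·R ≈ 3.101 × 1.2148 ≈ 3.767 mg/L.
Peak 3.8 mg/L vs MTC 8 mg/L: below toxic threshold.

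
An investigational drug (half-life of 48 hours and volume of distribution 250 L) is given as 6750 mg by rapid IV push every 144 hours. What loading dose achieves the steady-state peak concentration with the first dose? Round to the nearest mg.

7714 mg

f = (1/2)^(144/48) ≈ 0.125000; accumulation ratio R = 1/(1−f) ≈ 1.14286.
Loading dose to hit Cmax,ss on first dose: D_load = D_maint·R ≈ 6750 × 1.14286 ≈ 7714.31 mg.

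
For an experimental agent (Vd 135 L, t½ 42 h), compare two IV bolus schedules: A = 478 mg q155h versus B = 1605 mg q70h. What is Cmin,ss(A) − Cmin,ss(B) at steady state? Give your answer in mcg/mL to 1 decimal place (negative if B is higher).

-5.2 mcg/mL

Regimen A: f = (1/2)^(155/42) ≈ 0.0775; Cmin,ss = (478/135)·f/(1−f) ≈ 0.297 mcg/mL.
Regimen B: f = (1/2)^(70/42) ≈ 0.3150; Cmin,ss = (1605/135)·f/(1−f) ≈ 5.467 mcg/mL.
Difference ≈ 0.297 − 5.467 ≈ -5.170 mcg/mL.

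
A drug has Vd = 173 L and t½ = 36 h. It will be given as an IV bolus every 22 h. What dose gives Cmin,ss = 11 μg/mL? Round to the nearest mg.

1004 mg

τ/t½ = 22/36 ≈ 0.61111, so f = (1/2)^(22/36) ≈ 0.654692.
Cmin,ss = (D/Vd)·f/(1−f), so D = Cmin,ss·Vd·(1−f)/f.
D = 11 × 173 × (1−f)/f ≈ 11 × 173 × 0.52744 ≈ 1003.72 mg.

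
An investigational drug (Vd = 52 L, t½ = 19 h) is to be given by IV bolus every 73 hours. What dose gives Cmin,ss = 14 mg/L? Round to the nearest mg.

9712 mg

τ/t½ = 73/19 ≈ 3.8421, so f = (1/2)^(73/19) ≈ 0.069729.
Cmin,ss = (D/Vd)·f/(1−f), so D = Cmin,ss·Vd·(1−f)/f.
D = 14 × 52 × (1−f)/f ≈ 14 × 52 × 13.34124 ≈ 9712.42 mg.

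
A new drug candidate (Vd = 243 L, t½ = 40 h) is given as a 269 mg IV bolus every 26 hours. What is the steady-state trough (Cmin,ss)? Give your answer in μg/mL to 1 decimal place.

1.9 μg/mL

τ/t½ = 26/40 ≈ 0.65, so fraction remaining f = (1/2)^(26/40) ≈ 0.6373.
Single-dose peak C₀ = D/Vd = 269/243 ≈ 1.107 μg/mL.
Steady-state trough Cmin,ss = C₀·f/(1−f) ≈ 1.107 × 0.6373/0.3627 ≈ 1.945 μg/mL.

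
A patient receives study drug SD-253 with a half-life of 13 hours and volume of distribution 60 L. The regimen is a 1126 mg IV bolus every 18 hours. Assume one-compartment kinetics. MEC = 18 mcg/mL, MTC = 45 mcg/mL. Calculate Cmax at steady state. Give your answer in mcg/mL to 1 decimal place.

τ/t½ = 18/13 ≈ 1.3846, so fraction remaining f = (1/2)^(18/13) ≈ 0.3830.
At steady state, accumulation factor R = 1/(1 − e^(−kτ)) ≈ 1.6207.
Each bolus raises the concentration by D/Vd = 1126/60 ≈ 18.767 mcg/mL.
Steady-state peak Cmax,ss = C₀·R ≈ 18.767 × 1.6207 ≈ 30.416 mcg/mL.
Peak 30.4 mcg/mL vs MTC 45 mcg/mL: below toxic threshold.

30.4 mcg/mL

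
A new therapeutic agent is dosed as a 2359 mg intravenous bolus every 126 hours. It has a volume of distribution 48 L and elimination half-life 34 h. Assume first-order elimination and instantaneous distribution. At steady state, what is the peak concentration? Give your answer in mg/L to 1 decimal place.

53.2 mg/L

k = ln2/t½ = ln2/34 ≈ 0.020387 h⁻¹; fraction remaining f = e^(−kτ) = e^(−0.020387×126) ≈ 0.0766.
At steady state, accumulation factor R = 1/(1 − e^(−kτ)) ≈ 1.0830.
Each bolus raises the concentration by D/Vd = 2359/48 ≈ 49.146 mg/L.
Cmax,ss = C₀/(1 − f) ≈ 49.146/0.9234 ≈ 53.223 mg/L.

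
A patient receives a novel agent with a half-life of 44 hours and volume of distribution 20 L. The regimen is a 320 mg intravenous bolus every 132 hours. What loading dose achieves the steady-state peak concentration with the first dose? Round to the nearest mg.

366 mg

f = (1/2)^(132/44) ≈ 0.125000; accumulation ratio R = 1/(1−f) ≈ 1.14286.
Loading dose to hit Cmax,ss on first dose: D_load = D_maint·R ≈ 320 × 1.14286 ≈ 365.72 mg.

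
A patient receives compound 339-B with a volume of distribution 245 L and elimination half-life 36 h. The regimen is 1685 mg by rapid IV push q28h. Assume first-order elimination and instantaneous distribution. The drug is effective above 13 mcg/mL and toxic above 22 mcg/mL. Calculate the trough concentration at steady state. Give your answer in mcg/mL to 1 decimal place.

τ/t½ = 28/36 ≈ 0.77778, so fraction remaining f = (1/2)^(28/36) ≈ 0.5833.
Each bolus raises the concentration by D/Vd = 1685/245 ≈ 6.878 mcg/mL.
Steady-state trough Cmin,ss = C₀·f/(1−f) ≈ 6.878 × 0.5833/0.4167 ≈ 9.628 mcg/mL.
Trough 9.6 mcg/mL vs MEC 13 mcg/mL: subtherapeutic.

9.6 mcg/mL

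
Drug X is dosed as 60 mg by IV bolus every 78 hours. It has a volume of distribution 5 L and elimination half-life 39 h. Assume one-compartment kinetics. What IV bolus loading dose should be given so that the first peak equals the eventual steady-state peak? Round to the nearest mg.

f = (1/2)^(78/39) ≈ 0.250000; accumulation ratio R = 1/(1−f) ≈ 1.33333.
Loading dose to hit Cmax,ss on first dose: D_load = D_maint·R ≈ 60 × 1.33333 ≈ 80.00 mg.

80 mg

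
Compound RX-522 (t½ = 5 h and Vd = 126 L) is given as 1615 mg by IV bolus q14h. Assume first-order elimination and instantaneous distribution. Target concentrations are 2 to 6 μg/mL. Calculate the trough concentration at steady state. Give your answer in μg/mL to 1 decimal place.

Over one 14-h interval, 14/5 ≈ 2.8 half-lives elapse, leaving f ≈ 0.1436 of each dose.
Accumulation ratio R = 1/(1 − f) ≈ 1/0.8564 ≈ 1.1677.
Single-dose peak C₀ = D/Vd = 1615/126 ≈ 12.817 μg/mL.
Cmax,ss = C₀/(1 − f) ≈ 12.817/0.8564 ≈ 14.966 μg/mL.
Steady-state trough Cmin,ss = Cmax,ss·f ≈ 14.966 × 0.1436 ≈ 2.149 μg/mL.
Trough 2.1 μg/mL vs MEC 2 μg/mL: adequate.

2.1 μg/mL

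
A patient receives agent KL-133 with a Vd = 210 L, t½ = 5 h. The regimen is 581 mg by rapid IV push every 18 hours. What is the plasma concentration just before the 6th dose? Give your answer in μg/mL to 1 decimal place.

0.2 μg/mL

f = (1/2)^(τ/t½) = (1/2)^(18/5) ≈ 0.0825.
C₀ = D/Vd = 581/210 ≈ 2.767 μg/mL.
Before the 6th dose, 5 doses have been given. Superposition: Cmin = C₀·(f + f² + … + f^5).
≈ 2.767 × (0.0825 + 0.0068 + 0.0006 + 0.0000 + 0.0000) ≈ 2.767 × 0.0899 ≈ 0.249 μg/mL.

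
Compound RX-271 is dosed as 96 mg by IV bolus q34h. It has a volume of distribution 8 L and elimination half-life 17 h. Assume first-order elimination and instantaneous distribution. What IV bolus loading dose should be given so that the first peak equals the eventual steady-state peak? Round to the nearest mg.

128 mg

f = (1/2)^(34/17) ≈ 0.250000; accumulation ratio R = 1/(1−f) ≈ 1.33333.
Loading dose to hit Cmax,ss on first dose: D_load = D_maint·R ≈ 96 × 1.33333 ≈ 128.00 mg.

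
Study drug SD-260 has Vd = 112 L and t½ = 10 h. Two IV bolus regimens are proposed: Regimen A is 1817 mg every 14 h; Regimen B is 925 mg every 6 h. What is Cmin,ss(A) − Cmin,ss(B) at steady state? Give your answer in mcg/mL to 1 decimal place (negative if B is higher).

Regimen A: f = (1/2)^(14/10) ≈ 0.3789; Cmin,ss = (1817/112)·f/(1−f) ≈ 9.897 mcg/mL.
Regimen B: f = (1/2)^(6/10) ≈ 0.6598; Cmin,ss = (925/112)·f/(1−f) ≈ 16.018 mcg/mL.
Difference ≈ 9.897 − 16.018 ≈ -6.121 mcg/mL.

-6.1 mcg/mL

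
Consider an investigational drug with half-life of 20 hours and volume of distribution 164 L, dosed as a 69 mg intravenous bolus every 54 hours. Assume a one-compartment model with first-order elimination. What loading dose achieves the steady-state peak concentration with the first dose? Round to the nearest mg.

82 mg

f = (1/2)^(54/20) ≈ 0.153893; accumulation ratio R = 1/(1−f) ≈ 1.18188.
Loading dose to hit Cmax,ss on first dose: D_load = D_maint·R ≈ 69 × 1.18188 ≈ 81.55 mg.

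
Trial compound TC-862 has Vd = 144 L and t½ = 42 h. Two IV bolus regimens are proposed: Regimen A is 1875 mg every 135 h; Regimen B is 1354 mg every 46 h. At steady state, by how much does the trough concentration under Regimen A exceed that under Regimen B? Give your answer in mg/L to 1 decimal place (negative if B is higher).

-6.7 mg/L

Regimen A: f = (1/2)^(135/42) ≈ 0.1077; Cmin,ss = (1875/144)·f/(1−f) ≈ 1.572 mg/L.
Regimen B: f = (1/2)^(46/42) ≈ 0.4681; Cmin,ss = (1354/144)·f/(1−f) ≈ 8.275 mg/L.
Difference ≈ 1.572 − 8.275 ≈ -6.703 mg/L.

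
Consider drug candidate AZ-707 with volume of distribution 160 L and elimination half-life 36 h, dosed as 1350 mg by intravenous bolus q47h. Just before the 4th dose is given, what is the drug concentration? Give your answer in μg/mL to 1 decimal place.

5.4 μg/mL

f = (1/2)^(τ/t½) = (1/2)^(47/36) ≈ 0.4046.
C₀ = D/Vd = 1350/160 ≈ 8.438 μg/mL.
Before the 4th dose, 3 doses have been given. Superposition: Cmin = C₀·(f + f² + … + f^3).
≈ 8.438 × (0.4046 + 0.1637 + 0.0662) ≈ 8.438 × 0.6345 ≈ 5.354 μg/mL.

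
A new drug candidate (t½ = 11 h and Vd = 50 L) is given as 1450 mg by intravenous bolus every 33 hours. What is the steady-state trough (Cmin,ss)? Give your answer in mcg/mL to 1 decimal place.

The dosing interval is 3 half-lives, so f = 2^(−3) = 0.125.
Accumulation ratio R = 1/(1 − f) = 1/0.875 = 8/7.
Single-dose peak C₀ = D/Vd = 1450/50 = 29 mcg/mL.
Steady-state peak Cmax,ss = C₀·R = 29 × 8/7 ≈ 33.143 mcg/mL.
Steady-state trough Cmin,ss = Cmax,ss·f ≈ 33.143 × 0.125 ≈ 4.143 mcg/mL.

4.1 mcg/mL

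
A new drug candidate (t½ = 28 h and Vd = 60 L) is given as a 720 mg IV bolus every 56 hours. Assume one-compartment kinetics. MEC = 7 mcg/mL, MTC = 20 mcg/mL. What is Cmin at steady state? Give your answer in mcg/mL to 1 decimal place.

4.0 mcg/mL

The dosing interval is 2 half-lives, so f = 2^(−2) = 0.25.
At steady state, R = 1/(1 − 0.25) = 4/3.
Single-dose peak C₀ = D/Vd = 720/60 = 12 mcg/mL.
Steady-state peak Cmax,ss = C₀·R = 12 × 4/3 ≈ 16.000 mcg/mL.
Steady-state trough Cmin,ss = Cmax,ss·f ≈ 16.000 × 0.25 ≈ 4.000 mcg/mL.
Trough 4.0 mcg/mL vs MEC 7 mcg/mL: subtherapeutic.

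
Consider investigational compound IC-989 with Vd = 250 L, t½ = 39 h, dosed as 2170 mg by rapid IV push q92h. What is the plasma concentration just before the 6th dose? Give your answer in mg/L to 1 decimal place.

2.1 mg/L

f = (1/2)^(τ/t½) = (1/2)^(92/39) ≈ 0.1949.
C₀ = D/Vd = 2170/250 ≈ 8.680 mg/L.
Before the 6th dose, 5 doses have been given. Superposition: Cmin = C₀·(f + f² + … + f^5).
≈ 8.680 × (0.1949 + 0.0380 + 0.0074 + 0.0014 + 0.0003) ≈ 8.680 × 0.2420 ≈ 2.101 mg/L.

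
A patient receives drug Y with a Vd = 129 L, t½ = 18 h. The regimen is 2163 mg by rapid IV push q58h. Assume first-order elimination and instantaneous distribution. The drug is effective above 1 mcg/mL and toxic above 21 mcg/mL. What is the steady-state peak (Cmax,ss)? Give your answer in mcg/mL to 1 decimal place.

18.8 mcg/mL

k = ln2/t½ = ln2/18 ≈ 0.038508 h⁻¹; fraction remaining f = e^(−kτ) = e^(−0.038508×58) ≈ 0.1072.
At steady state, accumulation factor R = 1/(1 − e^(−kτ)) ≈ 1.1201.
Single-dose peak C₀ = D/Vd = 2163/129 ≈ 16.767 mcg/mL.
Steady-state peak Cmax,ss = C₀·R ≈ 16.767 × 1.1201 ≈ 18.781 mcg/mL.
Peak 18.8 mcg/mL vs MTC 21 mcg/mL: below toxic threshold.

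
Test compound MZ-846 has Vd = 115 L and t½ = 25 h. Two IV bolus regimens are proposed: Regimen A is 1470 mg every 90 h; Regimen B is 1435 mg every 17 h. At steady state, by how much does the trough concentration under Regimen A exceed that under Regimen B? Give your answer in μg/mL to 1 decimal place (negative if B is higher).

-19.6 μg/mL

Regimen A: f = (1/2)^(90/25) ≈ 0.0825; Cmin,ss = (1470/115)·f/(1−f) ≈ 1.149 μg/mL.
Regimen B: f = (1/2)^(17/25) ≈ 0.6242; Cmin,ss = (1435/115)·f/(1−f) ≈ 20.726 μg/mL.
Difference ≈ 1.149 − 20.726 ≈ -19.577 μg/mL.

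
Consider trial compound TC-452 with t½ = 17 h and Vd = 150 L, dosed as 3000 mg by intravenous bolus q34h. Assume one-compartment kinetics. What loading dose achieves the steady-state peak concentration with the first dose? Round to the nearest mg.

4000 mg

f = (1/2)^(34/17) ≈ 0.250000; accumulation ratio R = 1/(1−f) ≈ 1.33333.
Loading dose to hit Cmax,ss on first dose: D_load = D_maint·R ≈ 3000 × 1.33333 ≈ 3999.99 mg.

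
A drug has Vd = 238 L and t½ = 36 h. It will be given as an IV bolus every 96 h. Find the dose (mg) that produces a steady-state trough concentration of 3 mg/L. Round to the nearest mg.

τ/t½ = 96/36 ≈ 2.6667, so f = (1/2)^(96/36) ≈ 0.157490.
Cmin,ss = (D/Vd)·f/(1−f), so D = Cmin,ss·Vd·(1−f)/f.
D = 3 × 238 × (1−f)/f ≈ 3 × 238 × 5.34961 ≈ 3819.62 mg.

3820 mg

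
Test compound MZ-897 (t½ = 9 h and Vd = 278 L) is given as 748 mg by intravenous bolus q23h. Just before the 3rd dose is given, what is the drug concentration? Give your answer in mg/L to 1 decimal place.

f = (1/2)^(τ/t½) = (1/2)^(23/9) ≈ 0.1701.
C₀ = D/Vd = 748/278 ≈ 2.691 mg/L.
Before the 3rd dose, 2 doses have been given. Superposition: Cmin = C₀·(f + f²).
≈ 2.691 × (0.1701 + 0.0289) ≈ 2.691 × 0.1990 ≈ 0.536 mg/L.

0.5 mg/L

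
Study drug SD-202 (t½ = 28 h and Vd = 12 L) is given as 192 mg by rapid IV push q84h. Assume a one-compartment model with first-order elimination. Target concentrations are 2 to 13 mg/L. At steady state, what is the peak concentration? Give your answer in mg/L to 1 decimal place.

18.3 mg/L

The dosing interval is 3 half-lives, so f = 2^(−3) = 0.125.
Accumulation ratio R = 1/(1 − f) = 1/0.875 = 8/7.
Single-dose peak C₀ = D/Vd = 192/12 = 16 mg/L.
Steady-state peak Cmax,ss = C₀·R = 16 × 8/7 ≈ 18.286 mg/L.
Peak 18.3 mg/L vs MTC 13 mg/L: exceeds toxic threshold.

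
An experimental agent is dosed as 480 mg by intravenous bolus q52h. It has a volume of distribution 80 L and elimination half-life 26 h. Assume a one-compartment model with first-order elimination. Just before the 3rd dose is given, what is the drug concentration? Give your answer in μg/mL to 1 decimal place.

f = (1/2)^(τ/t½) = (1/2)^(52/26) ≈ 0.2500.
C₀ = D/Vd = 480/80 ≈ 6.000 μg/mL.
Before the 3rd dose, 2 doses have been given. Superposition: Cmin = C₀·(f + f²).
≈ 6.000 × (0.2500 + 0.0625) ≈ 6.000 × 0.3125 ≈ 1.875 μg/mL.

1.9 μg/mL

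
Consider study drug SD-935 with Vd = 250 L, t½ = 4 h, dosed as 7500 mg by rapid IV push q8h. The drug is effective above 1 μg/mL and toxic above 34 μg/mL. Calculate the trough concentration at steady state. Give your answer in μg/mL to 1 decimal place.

10.0 μg/mL

The dosing interval is 2 half-lives, so f = 2^(−2) = 0.25.
Accumulation ratio R = 1/(1 − f) = 1/0.75 = 4/3.
Single-dose peak C₀ = D/Vd = 7500/250 = 30 μg/mL.
Steady-state peak Cmax,ss = C₀·R = 30 × 4/3 ≈ 40.000 μg/mL.
Steady-state trough Cmin,ss = Cmax,ss·f ≈ 40.000 × 0.25 ≈ 10.000 μg/mL.
Trough 10.0 μg/mL vs MEC 1 μg/mL: adequate.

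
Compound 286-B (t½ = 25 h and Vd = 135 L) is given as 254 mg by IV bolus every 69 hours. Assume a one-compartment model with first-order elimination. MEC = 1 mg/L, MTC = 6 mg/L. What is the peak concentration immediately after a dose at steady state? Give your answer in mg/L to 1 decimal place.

k = ln2/t½ = ln2/25 ≈ 0.027726 h⁻¹; fraction remaining f = e^(−kτ) = e^(−0.027726×69) ≈ 0.1476.
Accumulation ratio R = 1/(1 − f) ≈ 1/0.8524 ≈ 1.1732.
Each bolus raises the concentration by D/Vd = 254/135 ≈ 1.881 mg/L.
Steady-state peak Cmax,ss = C₀·R ≈ 1.881 × 1.1732 ≈ 2.207 mg/L.
Peak 2.2 mg/L vs MTC 6 mg/L: below toxic threshold.

2.2 mg/L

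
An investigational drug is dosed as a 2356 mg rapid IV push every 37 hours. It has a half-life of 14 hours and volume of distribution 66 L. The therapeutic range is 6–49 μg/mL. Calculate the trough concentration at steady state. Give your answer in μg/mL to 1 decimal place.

k = ln2/t½ = ln2/14 ≈ 0.049511 h⁻¹; fraction remaining f = e^(−kτ) = e^(−0.049511×37) ≈ 0.1601.
At steady state, accumulation factor R = 1/(1 − e^(−kτ)) ≈ 1.1906.
Each bolus raises the concentration by D/Vd = 2356/66 ≈ 35.697 μg/mL.
Steady-state peak Cmax,ss = C₀·R ≈ 35.697 × 1.1906 ≈ 42.501 μg/mL.
Steady-state trough Cmin,ss = Cmax,ss·f ≈ 42.501 × 0.1601 ≈ 6.804 μg/mL.
Trough 6.8 μg/mL vs MEC 6 μg/mL: adequate.

6.8 μg/mL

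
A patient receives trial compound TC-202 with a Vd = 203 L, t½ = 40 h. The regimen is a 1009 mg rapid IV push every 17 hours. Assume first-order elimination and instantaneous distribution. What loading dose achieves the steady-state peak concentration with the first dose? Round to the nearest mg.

f = (1/2)^(17/40) ≈ 0.744839; accumulation ratio R = 1/(1−f) ≈ 3.91909.
Loading dose to hit Cmax,ss on first dose: D_load = D_maint·R ≈ 1009 × 3.91909 ≈ 3954.36 mg.

3954 mg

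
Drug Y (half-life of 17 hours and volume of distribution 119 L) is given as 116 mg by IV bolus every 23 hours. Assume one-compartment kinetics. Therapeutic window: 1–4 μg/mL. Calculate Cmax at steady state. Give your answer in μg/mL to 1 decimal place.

1.6 μg/mL

Over one 23-h interval, 23/17 ≈ 1.3529 half-lives elapse, leaving f ≈ 0.3915 of each dose.
Accumulation ratio R = 1/(1 − f) ≈ 1/0.6085 ≈ 1.6434.
Single-dose peak C₀ = D/Vd = 116/119 ≈ 0.975 μg/mL.
Steady-state peak Cmax,ss = C₀·R ≈ 0.975 × 1.6434 ≈ 1.602 μg/mL.
Peak 1.6 μg/mL vs MTC 4 μg/mL: below toxic threshold.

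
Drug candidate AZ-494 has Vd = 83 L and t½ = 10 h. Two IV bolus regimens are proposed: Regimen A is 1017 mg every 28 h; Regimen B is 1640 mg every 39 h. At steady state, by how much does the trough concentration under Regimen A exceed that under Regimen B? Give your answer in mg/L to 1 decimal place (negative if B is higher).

0.6 mg/L

Regimen A: f = (1/2)^(28/10) ≈ 0.1436; Cmin,ss = (1017/83)·f/(1−f) ≈ 2.055 mg/L.
Regimen B: f = (1/2)^(39/10) ≈ 0.0670; Cmin,ss = (1640/83)·f/(1−f) ≈ 1.419 mg/L.
Difference ≈ 2.055 − 1.419 ≈ 0.636 mg/L.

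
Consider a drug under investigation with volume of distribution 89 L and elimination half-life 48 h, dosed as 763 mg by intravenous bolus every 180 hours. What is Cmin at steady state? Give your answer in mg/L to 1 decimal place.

0.7 mg/L

k = ln2/t½ = ln2/48 ≈ 0.014441 h⁻¹; fraction remaining f = e^(−kτ) = e^(−0.014441×180) ≈ 0.0743.
At steady state, accumulation factor R = 1/(1 − e^(−kτ)) ≈ 1.0803.
Each bolus raises the concentration by D/Vd = 763/89 ≈ 8.573 mg/L.
Steady-state peak Cmax,ss = C₀·R ≈ 8.573 × 1.0803 ≈ 9.261 mg/L.
Steady-state trough Cmin,ss = Cmax,ss·f ≈ 9.261 × 0.0743 ≈ 0.688 mg/L.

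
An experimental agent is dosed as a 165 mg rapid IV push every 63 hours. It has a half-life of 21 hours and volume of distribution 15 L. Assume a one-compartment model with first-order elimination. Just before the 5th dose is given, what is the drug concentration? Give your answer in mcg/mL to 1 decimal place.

1.6 mcg/mL

f = (1/2)^(τ/t½) = (1/2)^(63/21) ≈ 0.1250.
C₀ = D/Vd = 165/15 ≈ 11.000 mcg/mL.
Before the 5th dose, 4 doses have been given. Superposition: Cmin = C₀·(f + f² + … + f^4).
≈ 11.000 × (0.1250 + 0.0156 + 0.0020 + 0.0002) ≈ 11.000 × 0.1428 ≈ 1.571 mcg/mL.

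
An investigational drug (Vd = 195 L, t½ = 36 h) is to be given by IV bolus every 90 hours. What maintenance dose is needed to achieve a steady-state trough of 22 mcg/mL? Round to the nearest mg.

τ/t½ = 90/36 ≈ 2.5, so f = (1/2)^(90/36) ≈ 0.176777.
Cmin,ss = (D/Vd)·f/(1−f), so D = Cmin,ss·Vd·(1−f)/f.
D = 22 × 195 × (1−f)/f ≈ 22 × 195 × 4.65684 ≈ 19977.84 mg.

19978 mg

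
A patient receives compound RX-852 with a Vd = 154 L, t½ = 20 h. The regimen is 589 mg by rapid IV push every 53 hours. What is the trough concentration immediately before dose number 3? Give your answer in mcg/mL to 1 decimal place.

0.7 mcg/mL

f = (1/2)^(τ/t½) = (1/2)^(53/20) ≈ 0.1593.
C₀ = D/Vd = 589/154 ≈ 3.825 mcg/mL.
Before the 3rd dose, 2 doses have been given. Superposition: Cmin = C₀·(f + f²).
≈ 3.825 × (0.1593 + 0.0254) ≈ 3.825 × 0.1847 ≈ 0.706 mcg/mL.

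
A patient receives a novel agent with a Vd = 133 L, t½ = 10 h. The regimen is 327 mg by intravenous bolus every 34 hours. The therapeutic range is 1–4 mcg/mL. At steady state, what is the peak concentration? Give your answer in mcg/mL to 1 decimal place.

Over one 34-h interval, 34/10 ≈ 3.4 half-lives elapse, leaving f ≈ 0.0947 of each dose.
At steady state, accumulation factor R = 1/(1 − e^(−kτ)) ≈ 1.1046.
Single-dose peak C₀ = D/Vd = 327/133 ≈ 2.459 mcg/mL.
Steady-state peak Cmax,ss = C₀·R ≈ 2.459 × 1.1046 ≈ 2.716 mcg/mL.
Peak 2.7 mcg/mL vs MTC 4 mcg/mL: below toxic threshold.

2.7 mcg/mL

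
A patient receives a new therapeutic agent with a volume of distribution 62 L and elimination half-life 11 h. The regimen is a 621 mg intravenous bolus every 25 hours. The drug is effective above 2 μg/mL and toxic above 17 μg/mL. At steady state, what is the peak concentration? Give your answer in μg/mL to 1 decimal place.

12.6 μg/mL

Over one 25-h interval, 25/11 ≈ 2.2727 half-lives elapse, leaving f ≈ 0.2069 of each dose.
Accumulation ratio R = 1/(1 − f) ≈ 1/0.7931 ≈ 1.2609.
Each bolus raises the concentration by D/Vd = 621/62 ≈ 10.016 μg/mL.
Steady-state peak Cmax,ss = C₀·R ≈ 10.016 × 1.2609 ≈ 12.629 μg/mL.
Peak 12.6 μg/mL vs MTC 17 μg/mL: below toxic threshold.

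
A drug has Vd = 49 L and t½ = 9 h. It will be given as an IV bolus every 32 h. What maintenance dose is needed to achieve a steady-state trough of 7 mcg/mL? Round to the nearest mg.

τ/t½ = 32/9 ≈ 3.5556, so f = (1/2)^(32/9) ≈ 0.085049.
Cmin,ss = (D/Vd)·f/(1−f), so D = Cmin,ss·Vd·(1−f)/f.
D = 7 × 49 × (1−f)/f ≈ 7 × 49 × 10.75793 ≈ 3689.97 mg.

3690 mg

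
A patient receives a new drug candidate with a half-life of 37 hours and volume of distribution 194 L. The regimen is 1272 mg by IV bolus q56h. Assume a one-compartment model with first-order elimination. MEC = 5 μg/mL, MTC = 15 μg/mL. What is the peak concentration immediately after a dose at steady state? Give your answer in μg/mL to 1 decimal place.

10.1 μg/mL

τ/t½ = 56/37 ≈ 1.5135, so fraction remaining f = (1/2)^(56/37) ≈ 0.3503.
Accumulation ratio R = 1/(1 − f) ≈ 1/0.6497 ≈ 1.5392.
Each bolus raises the concentration by D/Vd = 1272/194 ≈ 6.557 μg/mL.
Steady-state peak Cmax,ss = C₀·R ≈ 6.557 × 1.5392 ≈ 10.093 μg/mL.
Peak 10.1 μg/mL vs MTC 15 μg/mL: below toxic threshold.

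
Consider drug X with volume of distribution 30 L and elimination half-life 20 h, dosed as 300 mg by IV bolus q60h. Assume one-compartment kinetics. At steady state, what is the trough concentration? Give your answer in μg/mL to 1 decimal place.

τ = 60 h = 3 half-lives, so f = (1/2)^3 = 0.125.
At steady state, R = 1/(1 − 0.125) = 8/7.
Single-dose peak C₀ = D/Vd = 300/30 = 10 μg/mL.
Steady-state peak Cmax,ss = C₀·R = 10 × 8/7 ≈ 11.429 μg/mL.
Steady-state trough Cmin,ss = Cmax,ss·f ≈ 11.429 × 0.125 ≈ 1.429 μg/mL.

1.4 μg/mL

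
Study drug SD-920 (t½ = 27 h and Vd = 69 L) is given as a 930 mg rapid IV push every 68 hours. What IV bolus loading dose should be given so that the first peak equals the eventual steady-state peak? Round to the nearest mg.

1127 mg

f = (1/2)^(68/27) ≈ 0.174522; accumulation ratio R = 1/(1−f) ≈ 1.21142.
Loading dose to hit Cmax,ss on first dose: D_load = D_maint·R ≈ 930 × 1.21142 ≈ 1126.62 mg.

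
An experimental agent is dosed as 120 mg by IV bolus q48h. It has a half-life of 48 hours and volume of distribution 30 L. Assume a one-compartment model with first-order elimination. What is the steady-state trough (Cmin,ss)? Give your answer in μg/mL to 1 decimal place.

4.0 μg/mL

The dosing interval is 1 half-life, so f = 2^(−1) = 0.5.
Accumulation ratio R = 1/(1 − f) = 1/0.5 = 2/1.
Single-dose peak C₀ = D/Vd = 120/30 = 4 μg/mL.
Steady-state peak Cmax,ss = C₀·R = 4 × 2/1 ≈ 8.000 μg/mL.
Steady-state trough Cmin,ss = Cmax,ss·f ≈ 8.000 × 0.5 ≈ 4.000 μg/mL.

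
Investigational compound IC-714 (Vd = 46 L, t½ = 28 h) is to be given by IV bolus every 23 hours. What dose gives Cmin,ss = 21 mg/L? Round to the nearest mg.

τ/t½ = 23/28 ≈ 0.82143, so f = (1/2)^(23/28) ≈ 0.565881.
Cmin,ss = (D/Vd)·f/(1−f), so D = Cmin,ss·Vd·(1−f)/f.
D = 21 × 46 × (1−f)/f ≈ 21 × 46 × 0.76716 ≈ 741.08 mg.

741 mg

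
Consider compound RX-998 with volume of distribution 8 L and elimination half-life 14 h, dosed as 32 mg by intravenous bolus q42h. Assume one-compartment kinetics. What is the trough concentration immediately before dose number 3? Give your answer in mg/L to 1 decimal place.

0.6 mg/L

f = (1/2)^(τ/t½) = (1/2)^(42/14) ≈ 0.1250.
C₀ = D/Vd = 32/8 ≈ 4.000 mg/L.
Before the 3rd dose, 2 doses have been given. Superposition: Cmin = C₀·(f + f²).
≈ 4.000 × (0.1250 + 0.0156) ≈ 4.000 × 0.1406 ≈ 0.562 mg/L.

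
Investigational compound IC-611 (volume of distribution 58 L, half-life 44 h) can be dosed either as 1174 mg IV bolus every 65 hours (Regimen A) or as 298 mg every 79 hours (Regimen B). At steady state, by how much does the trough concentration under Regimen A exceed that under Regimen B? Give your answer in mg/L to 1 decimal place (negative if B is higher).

9.3 mg/L

Regimen A: f = (1/2)^(65/44) ≈ 0.3592; Cmin,ss = (1174/58)·f/(1−f) ≈ 11.346 mg/L.
Regimen B: f = (1/2)^(79/44) ≈ 0.2881; Cmin,ss = (298/58)·f/(1−f) ≈ 2.079 mg/L.
Difference ≈ 11.346 − 2.079 ≈ 9.267 mg/L.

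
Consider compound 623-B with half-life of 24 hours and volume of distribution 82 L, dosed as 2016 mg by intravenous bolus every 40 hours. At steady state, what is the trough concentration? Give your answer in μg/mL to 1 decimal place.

11.3 μg/mL

k = ln2/t½ = ln2/24 ≈ 0.028881 h⁻¹; fraction remaining f = e^(−kτ) = e^(−0.028881×40) ≈ 0.3150.
Accumulation ratio R = 1/(1 − f) ≈ 1/0.6850 ≈ 1.4599.
Single-dose peak C₀ = D/Vd = 2016/82 ≈ 24.585 μg/mL.
Cmax,ss = C₀/(1 − f) ≈ 24.585/0.6850 ≈ 35.891 μg/mL.
One interval later, Cmin,ss = Cmax,ss·e^(−kτ) ≈ 35.891 × 0.3150 ≈ 11.306 μg/mL.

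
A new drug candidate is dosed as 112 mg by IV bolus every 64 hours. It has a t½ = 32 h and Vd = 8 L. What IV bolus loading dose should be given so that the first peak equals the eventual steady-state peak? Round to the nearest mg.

149 mg

f = (1/2)^(64/32) ≈ 0.250000; accumulation ratio R = 1/(1−f) ≈ 1.33333.
Loading dose to hit Cmax,ss on first dose: D_load = D_maint·R ≈ 112 × 1.33333 ≈ 149.33 mg.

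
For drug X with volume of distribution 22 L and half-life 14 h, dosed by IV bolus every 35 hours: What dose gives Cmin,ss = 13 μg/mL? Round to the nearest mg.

τ/t½ = 35/14 ≈ 2.5, so f = (1/2)^(35/14) ≈ 0.176777.
Cmin,ss = (D/Vd)·f/(1−f), so D = Cmin,ss·Vd·(1−f)/f.
D = 13 × 22 × (1−f)/f ≈ 13 × 22 × 4.65684 ≈ 1331.86 mg.

1332 mg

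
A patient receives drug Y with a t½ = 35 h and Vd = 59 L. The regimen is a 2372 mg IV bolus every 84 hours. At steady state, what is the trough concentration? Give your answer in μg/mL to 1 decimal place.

9.4 μg/mL

τ/t½ = 84/35 ≈ 2.4, so fraction remaining f = (1/2)^(84/35) ≈ 0.1895.
At steady state, accumulation factor R = 1/(1 − e^(−kτ)) ≈ 1.2338.
Each bolus raises the concentration by D/Vd = 2372/59 ≈ 40.203 μg/mL.
Cmax,ss = C₀/(1 − f) ≈ 40.203/0.8105 ≈ 49.603 μg/mL.
One interval later, Cmin,ss = Cmax,ss·e^(−kτ) ≈ 49.603 × 0.1895 ≈ 9.400 μg/mL.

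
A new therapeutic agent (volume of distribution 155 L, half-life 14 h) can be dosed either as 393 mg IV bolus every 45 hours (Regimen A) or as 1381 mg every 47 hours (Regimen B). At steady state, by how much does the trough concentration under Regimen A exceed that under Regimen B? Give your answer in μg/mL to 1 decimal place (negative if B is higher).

-0.7 μg/mL

Regimen A: f = (1/2)^(45/14) ≈ 0.1077; Cmin,ss = (393/155)·f/(1−f) ≈ 0.306 μg/mL.
Regimen B: f = (1/2)^(47/14) ≈ 0.0976; Cmin,ss = (1381/155)·f/(1−f) ≈ 0.964 μg/mL.
Difference ≈ 0.306 − 0.964 ≈ -0.658 μg/mL.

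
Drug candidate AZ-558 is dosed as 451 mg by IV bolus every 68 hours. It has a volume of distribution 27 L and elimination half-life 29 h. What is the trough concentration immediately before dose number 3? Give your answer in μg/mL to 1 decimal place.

3.9 μg/mL

f = (1/2)^(τ/t½) = (1/2)^(68/29) ≈ 0.1969.
C₀ = D/Vd = 451/27 ≈ 16.704 μg/mL.
Before the 3rd dose, 2 doses have been given. Superposition: Cmin = C₀·(f + f²).
≈ 16.704 × (0.1969 + 0.0388) ≈ 16.704 × 0.2357 ≈ 3.937 μg/mL.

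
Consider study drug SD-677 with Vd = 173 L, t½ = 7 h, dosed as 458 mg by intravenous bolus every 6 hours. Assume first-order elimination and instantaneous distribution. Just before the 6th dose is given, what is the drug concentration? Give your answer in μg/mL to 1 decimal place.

3.1 μg/mL

f = (1/2)^(τ/t½) = (1/2)^(6/7) ≈ 0.5520.
C₀ = D/Vd = 458/173 ≈ 2.647 μg/mL.
Before the 6th dose, 5 doses have been given. Superposition: Cmin = C₀·(f + f² + … + f^5).
≈ 2.647 × (0.5520 + 0.3047 + 0.1682 + 0.0928 + 0.0513) ≈ 2.647 × 1.1690 ≈ 3.094 μg/mL.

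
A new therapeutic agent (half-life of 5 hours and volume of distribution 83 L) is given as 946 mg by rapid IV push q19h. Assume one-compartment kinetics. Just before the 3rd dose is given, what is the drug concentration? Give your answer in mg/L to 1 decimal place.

0.9 mg/L

f = (1/2)^(τ/t½) = (1/2)^(19/5) ≈ 0.0718.
C₀ = D/Vd = 946/83 ≈ 11.398 mg/L.
Before the 3rd dose, 2 doses have been given. Superposition: Cmin = C₀·(f + f²).
≈ 11.398 × (0.0718 + 0.0052) ≈ 11.398 × 0.0770 ≈ 0.878 mg/L.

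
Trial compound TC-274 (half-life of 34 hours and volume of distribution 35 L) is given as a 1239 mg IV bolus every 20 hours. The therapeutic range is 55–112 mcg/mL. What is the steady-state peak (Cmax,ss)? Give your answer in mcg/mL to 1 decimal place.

Over one 20-h interval, 20/34 ≈ 0.58824 half-lives elapse, leaving f ≈ 0.6652 of each dose.
At steady state, accumulation factor R = 1/(1 − e^(−kτ)) ≈ 2.9869.
Each bolus raises the concentration by D/Vd = 1239/35 ≈ 35.400 mcg/mL.
Steady-state peak Cmax,ss = C₀·R ≈ 35.400 × 2.9869 ≈ 105.736 mcg/mL.
Peak 105.7 mcg/mL vs MTC 112 mcg/mL: below toxic threshold.

105.7 mcg/mL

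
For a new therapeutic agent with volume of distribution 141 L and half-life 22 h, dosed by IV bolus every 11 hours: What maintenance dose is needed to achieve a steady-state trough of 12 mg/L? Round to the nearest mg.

τ/t½ = 11/22 ≈ 0.5, so f = (1/2)^(11/22) ≈ 0.707107.
Cmin,ss = (D/Vd)·f/(1−f), so D = Cmin,ss·Vd·(1−f)/f.
D = 12 × 141 × (1−f)/f ≈ 12 × 141 × 0.41421 ≈ 700.84 mg.

701 mg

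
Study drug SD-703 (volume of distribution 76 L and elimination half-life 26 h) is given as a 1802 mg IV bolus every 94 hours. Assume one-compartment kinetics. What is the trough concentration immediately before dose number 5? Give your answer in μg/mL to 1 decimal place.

2.1 μg/mL

f = (1/2)^(τ/t½) = (1/2)^(94/26) ≈ 0.0816.
C₀ = D/Vd = 1802/76 ≈ 23.711 μg/mL.
Before the 5th dose, 4 doses have been given. Superposition: Cmin = C₀·(f + f² + … + f^4).
≈ 23.711 × (0.0816 + 0.0067 + 0.0005 + 0.0000) ≈ 23.711 × 0.0888 ≈ 2.106 μg/mL.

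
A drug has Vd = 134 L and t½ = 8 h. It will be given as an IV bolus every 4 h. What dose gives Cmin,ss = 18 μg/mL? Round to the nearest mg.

999 mg

τ/t½ = 4/8 ≈ 0.5, so f = (1/2)^(4/8) ≈ 0.707107.
Cmin,ss = (D/Vd)·f/(1−f), so D = Cmin,ss·Vd·(1−f)/f.
D = 18 × 134 × (1−f)/f ≈ 18 × 134 × 0.41421 ≈ 999.07 mg.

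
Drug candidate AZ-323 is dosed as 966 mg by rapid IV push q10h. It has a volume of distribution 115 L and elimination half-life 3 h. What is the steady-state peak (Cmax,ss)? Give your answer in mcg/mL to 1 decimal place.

9.3 mcg/mL

τ/t½ = 10/3 ≈ 3.3333, so fraction remaining f = (1/2)^(10/3) ≈ 0.0992.
Accumulation ratio R = 1/(1 − f) ≈ 1/0.9008 ≈ 1.1101.
Single-dose peak C₀ = D/Vd = 966/115 ≈ 8.400 mcg/mL.
Steady-state peak Cmax,ss = C₀·R ≈ 8.400 × 1.1101 ≈ 9.325 mcg/mL.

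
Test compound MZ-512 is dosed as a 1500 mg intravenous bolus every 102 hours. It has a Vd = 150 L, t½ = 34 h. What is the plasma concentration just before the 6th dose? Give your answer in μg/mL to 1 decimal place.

f = (1/2)^(τ/t½) = (1/2)^(102/34) ≈ 0.1250.
C₀ = D/Vd = 1500/150 ≈ 10.000 μg/mL.
Before the 6th dose, 5 doses have been given. Superposition: Cmin = C₀·(f + f² + … + f^5).
≈ 10.000 × (0.1250 + 0.0156 + 0.0020 + 0.0002 + 0.0000) ≈ 10.000 × 0.1428 ≈ 1.428 μg/mL.

1.4 μg/mL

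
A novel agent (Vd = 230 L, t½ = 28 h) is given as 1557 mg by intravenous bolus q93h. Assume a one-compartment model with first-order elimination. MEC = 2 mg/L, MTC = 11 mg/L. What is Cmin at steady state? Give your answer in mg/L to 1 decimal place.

0.8 mg/L

k = ln2/t½ = ln2/28 ≈ 0.024755 h⁻¹; fraction remaining f = e^(−kτ) = e^(−0.024755×93) ≈ 0.1000.
At steady state, accumulation factor R = 1/(1 − e^(−kτ)) ≈ 1.1111.
Each bolus raises the concentration by D/Vd = 1557/230 ≈ 6.770 mg/L.
Steady-state peak Cmax,ss = C₀·R ≈ 6.770 × 1.1111 ≈ 7.522 mg/L.
Steady-state trough Cmin,ss = Cmax,ss·f ≈ 7.522 × 0.1000 ≈ 0.752 mg/L.
Trough 0.8 mg/L vs MEC 2 mg/L: subtherapeutic.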